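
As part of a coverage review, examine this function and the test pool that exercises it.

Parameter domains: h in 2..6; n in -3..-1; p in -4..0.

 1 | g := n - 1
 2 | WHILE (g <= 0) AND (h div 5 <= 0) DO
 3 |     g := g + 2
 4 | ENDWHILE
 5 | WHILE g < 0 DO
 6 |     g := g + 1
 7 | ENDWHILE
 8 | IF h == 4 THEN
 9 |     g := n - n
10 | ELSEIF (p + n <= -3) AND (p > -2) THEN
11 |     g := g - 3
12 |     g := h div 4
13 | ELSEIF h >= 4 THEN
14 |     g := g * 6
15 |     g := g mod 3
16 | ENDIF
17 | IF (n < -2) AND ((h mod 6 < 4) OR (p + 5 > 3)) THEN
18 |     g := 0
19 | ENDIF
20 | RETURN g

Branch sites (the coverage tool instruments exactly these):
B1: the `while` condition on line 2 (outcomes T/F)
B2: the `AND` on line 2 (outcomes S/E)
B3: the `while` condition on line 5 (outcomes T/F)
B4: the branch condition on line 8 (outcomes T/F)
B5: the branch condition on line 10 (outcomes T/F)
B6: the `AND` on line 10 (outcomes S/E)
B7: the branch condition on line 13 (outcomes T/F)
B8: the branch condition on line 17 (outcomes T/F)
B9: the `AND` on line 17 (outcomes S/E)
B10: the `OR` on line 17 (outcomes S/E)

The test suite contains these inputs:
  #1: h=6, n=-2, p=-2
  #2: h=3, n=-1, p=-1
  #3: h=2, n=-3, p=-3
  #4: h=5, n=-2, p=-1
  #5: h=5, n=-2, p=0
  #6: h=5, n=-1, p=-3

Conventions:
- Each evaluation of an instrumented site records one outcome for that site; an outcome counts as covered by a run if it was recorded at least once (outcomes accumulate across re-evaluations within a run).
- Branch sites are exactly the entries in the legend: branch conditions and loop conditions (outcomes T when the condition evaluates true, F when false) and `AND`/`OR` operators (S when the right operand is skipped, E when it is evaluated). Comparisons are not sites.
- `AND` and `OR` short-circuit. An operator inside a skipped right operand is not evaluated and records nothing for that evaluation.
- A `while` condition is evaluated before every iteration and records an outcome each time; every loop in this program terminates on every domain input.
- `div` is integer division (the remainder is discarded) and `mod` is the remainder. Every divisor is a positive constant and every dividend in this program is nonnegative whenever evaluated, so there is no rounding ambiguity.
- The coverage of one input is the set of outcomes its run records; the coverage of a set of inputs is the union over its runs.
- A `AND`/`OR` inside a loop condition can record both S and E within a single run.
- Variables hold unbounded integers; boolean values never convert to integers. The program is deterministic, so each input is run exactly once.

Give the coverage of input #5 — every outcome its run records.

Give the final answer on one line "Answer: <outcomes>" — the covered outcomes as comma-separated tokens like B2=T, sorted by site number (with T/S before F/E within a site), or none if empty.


Simulating input #5 (h=5, n=-2, p=0) step by step:
  B2->E, B1->F, B3->T, B3->T, B3->T, B3->F, B4->F, B6->S, B5->F, B7->T
  B9->S, B8->F
as a set, this run covers: B1=F, B2=E, B3=T, B3=F, B4=F, B5=F, B6=S, B7=T, B8=F, B9=S
Answer: B1=F, B2=E, B3=T, B3=F, B4=F, B5=F, B6=S, B7=T, B8=F, B9=S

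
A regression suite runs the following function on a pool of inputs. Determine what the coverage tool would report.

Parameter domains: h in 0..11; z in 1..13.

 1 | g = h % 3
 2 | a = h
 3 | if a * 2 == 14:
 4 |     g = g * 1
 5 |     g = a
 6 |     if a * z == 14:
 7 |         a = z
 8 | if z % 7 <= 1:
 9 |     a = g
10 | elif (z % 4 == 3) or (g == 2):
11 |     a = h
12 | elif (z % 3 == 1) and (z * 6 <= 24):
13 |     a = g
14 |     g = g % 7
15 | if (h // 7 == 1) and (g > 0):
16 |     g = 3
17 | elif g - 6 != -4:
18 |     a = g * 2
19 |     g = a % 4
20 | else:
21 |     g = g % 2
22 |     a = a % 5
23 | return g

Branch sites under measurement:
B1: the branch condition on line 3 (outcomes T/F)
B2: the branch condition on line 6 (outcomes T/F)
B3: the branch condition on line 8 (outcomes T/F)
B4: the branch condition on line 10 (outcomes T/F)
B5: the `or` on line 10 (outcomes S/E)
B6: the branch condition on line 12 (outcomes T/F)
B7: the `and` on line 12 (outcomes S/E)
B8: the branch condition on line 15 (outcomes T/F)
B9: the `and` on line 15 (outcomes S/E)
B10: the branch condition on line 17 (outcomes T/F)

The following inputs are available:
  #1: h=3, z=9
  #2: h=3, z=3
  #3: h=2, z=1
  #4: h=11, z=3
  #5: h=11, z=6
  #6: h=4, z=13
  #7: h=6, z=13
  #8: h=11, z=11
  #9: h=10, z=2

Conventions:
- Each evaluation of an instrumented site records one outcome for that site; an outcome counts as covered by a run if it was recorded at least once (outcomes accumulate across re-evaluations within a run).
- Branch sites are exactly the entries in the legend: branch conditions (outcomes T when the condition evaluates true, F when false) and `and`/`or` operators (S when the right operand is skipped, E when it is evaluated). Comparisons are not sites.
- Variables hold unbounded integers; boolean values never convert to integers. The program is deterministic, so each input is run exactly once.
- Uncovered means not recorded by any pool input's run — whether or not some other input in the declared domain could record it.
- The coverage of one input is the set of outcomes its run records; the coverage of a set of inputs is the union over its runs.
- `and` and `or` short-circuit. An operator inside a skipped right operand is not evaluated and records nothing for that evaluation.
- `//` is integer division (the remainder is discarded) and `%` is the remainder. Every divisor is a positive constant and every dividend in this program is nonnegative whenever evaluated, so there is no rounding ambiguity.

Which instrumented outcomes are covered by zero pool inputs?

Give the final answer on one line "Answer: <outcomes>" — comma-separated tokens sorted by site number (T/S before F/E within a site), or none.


input #1 (h=3, z=9): events B1->F, B3->F, B5->E, B4->F, B7->S, B6->F, B9->S, B8->F, B10->T; covers B1=F, B3=F, B4=F, B5=E, B6=F, B7=S, B8=F, B9=S, B10=T
input #2 (h=3, z=3): events B1->F, B3->F, B5->S, B4->T, B9->S, B8->F, B10->T; covers B1=F, B3=F, B4=T, B5=S, B8=F, B9=S, B10=T
input #3 (h=2, z=1): events B1->F, B3->T, B9->S, B8->F, B10->F; covers B1=F, B3=T, B8=F, B9=S, B10=F
input #4 (h=11, z=3): events B1->F, B3->F, B5->S, B4->T, B9->E, B8->T; covers B1=F, B3=F, B4=T, B5=S, B8=T, B9=E
input #5 (h=11, z=6): events B1->F, B3->F, B5->E, B4->T, B9->E, B8->T; covers B1=F, B3=F, B4=T, B5=E, B8=T, B9=E
input #6 (h=4, z=13): events B1->F, B3->F, B5->E, B4->F, B7->E, B6->F, B9->S, B8->F, B10->T; covers B1=F, B3=F, B4=F, B5=E, B6=F, B7=E, B8=F, B9=S, B10=T
input #7 (h=6, z=13): events B1->F, B3->F, B5->E, B4->F, B7->E, B6->F, B9->S, B8->F, B10->T; covers B1=F, B3=F, B4=F, B5=E, B6=F, B7=E, B8=F, B9=S, B10=T
input #8 (h=11, z=11): events B1->F, B3->F, B5->S, B4->T, B9->E, B8->T; covers B1=F, B3=F, B4=T, B5=S, B8=T, B9=E
input #9 (h=10, z=2): events B1->F, B3->F, B5->E, B4->F, B7->S, B6->F, B9->E, B8->T; covers B1=F, B3=F, B4=F, B5=E, B6=F, B7=S, B8=T, B9=E
union over the pool: B1=F, B3=T, B3=F, B4=T, B4=F, B5=S, B5=E, B6=F, B7=S, B7=E, B8=T, B8=F, B9=S, B9=E, B10=T, B10=F
uncovered (4 of 20): B1=T, B2=T, B2=F, B6=T
Answer: B1=T, B2=T, B2=F, B6=T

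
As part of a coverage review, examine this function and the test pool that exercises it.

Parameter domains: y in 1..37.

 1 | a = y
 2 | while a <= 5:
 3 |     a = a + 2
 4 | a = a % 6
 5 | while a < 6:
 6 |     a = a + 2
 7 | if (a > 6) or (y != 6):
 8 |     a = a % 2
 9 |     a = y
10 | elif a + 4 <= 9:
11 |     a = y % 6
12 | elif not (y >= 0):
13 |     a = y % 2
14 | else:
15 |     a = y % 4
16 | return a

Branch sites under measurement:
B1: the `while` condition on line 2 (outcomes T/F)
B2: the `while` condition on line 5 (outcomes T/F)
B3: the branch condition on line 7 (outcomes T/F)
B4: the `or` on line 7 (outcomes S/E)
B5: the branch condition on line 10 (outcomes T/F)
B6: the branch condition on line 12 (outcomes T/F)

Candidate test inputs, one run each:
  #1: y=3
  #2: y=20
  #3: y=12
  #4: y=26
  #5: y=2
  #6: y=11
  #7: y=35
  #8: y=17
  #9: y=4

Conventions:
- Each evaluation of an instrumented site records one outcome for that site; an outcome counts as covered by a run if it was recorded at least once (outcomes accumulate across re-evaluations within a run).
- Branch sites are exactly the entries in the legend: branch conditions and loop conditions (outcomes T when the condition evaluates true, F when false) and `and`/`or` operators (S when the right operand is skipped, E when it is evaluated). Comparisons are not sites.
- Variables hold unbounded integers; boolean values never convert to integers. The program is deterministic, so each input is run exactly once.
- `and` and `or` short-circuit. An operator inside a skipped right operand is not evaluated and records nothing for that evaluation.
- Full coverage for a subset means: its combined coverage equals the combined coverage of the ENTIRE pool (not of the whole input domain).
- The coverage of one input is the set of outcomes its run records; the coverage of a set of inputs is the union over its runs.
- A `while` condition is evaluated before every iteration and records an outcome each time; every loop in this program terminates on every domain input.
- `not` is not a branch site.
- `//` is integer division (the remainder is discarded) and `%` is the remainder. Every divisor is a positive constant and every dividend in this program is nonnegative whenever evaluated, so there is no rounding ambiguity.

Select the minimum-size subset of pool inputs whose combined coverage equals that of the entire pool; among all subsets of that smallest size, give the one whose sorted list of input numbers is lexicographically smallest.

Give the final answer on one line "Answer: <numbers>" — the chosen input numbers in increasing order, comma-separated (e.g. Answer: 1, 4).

test 1 (y=3) hits B1=T, B1=F, B2=T, B2=F, B3=T, B4=S
test 2 (y=20) hits B1=F, B2=T, B2=F, B3=T, B4=E
test 3 (y=12) hits B1=F, B2=T, B2=F, B3=T, B4=E
test 4 (y=26) hits B1=F, B2=T, B2=F, B3=T, B4=E
test 5 (y=2) hits B1=T, B1=F, B2=T, B2=F, B3=T, B4=E
test 6 (y=11) hits B1=F, B2=T, B2=F, B3=T, B4=S
test 7 (y=35) hits B1=F, B2=T, B2=F, B3=T, B4=S
test 8 (y=17) hits B1=F, B2=T, B2=F, B3=T, B4=S
test 9 (y=4) hits B1=T, B1=F, B2=T, B2=F, B3=T, B4=E
the full pool covers 7 outcomes: B1=T, B1=F, B2=T, B2=F, B3=T, B4=S, B4=E
no size-1 subset reaches all 7 outcomes (best union: 6/7)
size 2: inputs {1, 2} cover all 7 outcomes, and no lexicographically smaller subset of this size does

Answer: 1, 2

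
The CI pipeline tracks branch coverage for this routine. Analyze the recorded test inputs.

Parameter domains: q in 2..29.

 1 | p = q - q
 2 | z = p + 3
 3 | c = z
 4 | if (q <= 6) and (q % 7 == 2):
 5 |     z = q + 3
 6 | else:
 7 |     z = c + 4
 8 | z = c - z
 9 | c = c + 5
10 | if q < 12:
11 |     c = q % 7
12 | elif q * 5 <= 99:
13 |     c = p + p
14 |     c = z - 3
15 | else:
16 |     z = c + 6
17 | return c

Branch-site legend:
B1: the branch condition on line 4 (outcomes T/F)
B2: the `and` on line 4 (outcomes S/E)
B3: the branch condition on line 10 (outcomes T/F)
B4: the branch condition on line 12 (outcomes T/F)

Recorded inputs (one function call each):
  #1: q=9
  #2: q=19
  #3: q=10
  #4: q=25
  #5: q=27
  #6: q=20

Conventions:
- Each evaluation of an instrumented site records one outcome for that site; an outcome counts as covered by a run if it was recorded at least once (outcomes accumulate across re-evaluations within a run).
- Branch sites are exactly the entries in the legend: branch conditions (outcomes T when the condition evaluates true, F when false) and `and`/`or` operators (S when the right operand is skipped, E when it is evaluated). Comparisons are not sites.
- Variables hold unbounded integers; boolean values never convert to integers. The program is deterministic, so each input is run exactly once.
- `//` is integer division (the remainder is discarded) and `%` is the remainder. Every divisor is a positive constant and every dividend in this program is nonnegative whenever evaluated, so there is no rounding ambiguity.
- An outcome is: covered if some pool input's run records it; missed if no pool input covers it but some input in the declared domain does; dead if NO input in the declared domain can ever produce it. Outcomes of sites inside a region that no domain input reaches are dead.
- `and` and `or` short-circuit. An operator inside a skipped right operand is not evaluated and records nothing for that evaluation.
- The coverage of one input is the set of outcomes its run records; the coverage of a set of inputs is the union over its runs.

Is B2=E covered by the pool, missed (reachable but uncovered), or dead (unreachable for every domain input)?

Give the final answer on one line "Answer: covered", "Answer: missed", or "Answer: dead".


no pool input records B2=E
but domain input (q=2) does record it -> reachable, so missed
Answer: missed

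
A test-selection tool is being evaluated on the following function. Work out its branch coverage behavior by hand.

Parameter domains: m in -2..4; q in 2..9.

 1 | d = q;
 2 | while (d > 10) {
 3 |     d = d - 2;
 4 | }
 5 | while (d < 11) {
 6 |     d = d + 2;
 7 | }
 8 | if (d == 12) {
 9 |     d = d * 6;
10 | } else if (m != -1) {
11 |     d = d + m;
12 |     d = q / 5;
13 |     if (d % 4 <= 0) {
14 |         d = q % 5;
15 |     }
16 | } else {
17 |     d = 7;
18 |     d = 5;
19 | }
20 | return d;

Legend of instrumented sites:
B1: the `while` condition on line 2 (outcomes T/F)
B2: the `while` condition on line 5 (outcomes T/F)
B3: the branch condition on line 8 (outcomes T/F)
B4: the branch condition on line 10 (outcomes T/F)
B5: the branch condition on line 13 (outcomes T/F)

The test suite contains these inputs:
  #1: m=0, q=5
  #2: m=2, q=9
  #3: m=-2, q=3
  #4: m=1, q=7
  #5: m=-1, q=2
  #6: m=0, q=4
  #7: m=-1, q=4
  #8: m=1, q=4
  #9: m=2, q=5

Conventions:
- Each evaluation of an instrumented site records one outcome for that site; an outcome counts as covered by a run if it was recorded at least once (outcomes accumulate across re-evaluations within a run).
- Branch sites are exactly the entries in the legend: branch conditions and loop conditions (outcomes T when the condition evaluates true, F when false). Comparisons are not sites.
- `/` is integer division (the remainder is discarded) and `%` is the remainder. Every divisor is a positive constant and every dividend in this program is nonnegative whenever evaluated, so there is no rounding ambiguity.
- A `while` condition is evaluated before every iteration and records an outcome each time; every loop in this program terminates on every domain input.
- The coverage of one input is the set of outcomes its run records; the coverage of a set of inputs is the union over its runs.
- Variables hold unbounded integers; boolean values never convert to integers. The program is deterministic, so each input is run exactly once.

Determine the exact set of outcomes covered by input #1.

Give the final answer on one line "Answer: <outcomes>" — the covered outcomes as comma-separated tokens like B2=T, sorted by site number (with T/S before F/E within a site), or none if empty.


Simulating input #1 (m=0, q=5) step by step:
  B1->F, B2->T, B2->T, B2->T, B2->F, B3->F, B4->T, B5->F
collecting distinct outcomes: B1=F, B2=T, B2=F, B3=F, B4=T, B5=F
Answer: B1=F, B2=T, B2=F, B3=F, B4=T, B5=F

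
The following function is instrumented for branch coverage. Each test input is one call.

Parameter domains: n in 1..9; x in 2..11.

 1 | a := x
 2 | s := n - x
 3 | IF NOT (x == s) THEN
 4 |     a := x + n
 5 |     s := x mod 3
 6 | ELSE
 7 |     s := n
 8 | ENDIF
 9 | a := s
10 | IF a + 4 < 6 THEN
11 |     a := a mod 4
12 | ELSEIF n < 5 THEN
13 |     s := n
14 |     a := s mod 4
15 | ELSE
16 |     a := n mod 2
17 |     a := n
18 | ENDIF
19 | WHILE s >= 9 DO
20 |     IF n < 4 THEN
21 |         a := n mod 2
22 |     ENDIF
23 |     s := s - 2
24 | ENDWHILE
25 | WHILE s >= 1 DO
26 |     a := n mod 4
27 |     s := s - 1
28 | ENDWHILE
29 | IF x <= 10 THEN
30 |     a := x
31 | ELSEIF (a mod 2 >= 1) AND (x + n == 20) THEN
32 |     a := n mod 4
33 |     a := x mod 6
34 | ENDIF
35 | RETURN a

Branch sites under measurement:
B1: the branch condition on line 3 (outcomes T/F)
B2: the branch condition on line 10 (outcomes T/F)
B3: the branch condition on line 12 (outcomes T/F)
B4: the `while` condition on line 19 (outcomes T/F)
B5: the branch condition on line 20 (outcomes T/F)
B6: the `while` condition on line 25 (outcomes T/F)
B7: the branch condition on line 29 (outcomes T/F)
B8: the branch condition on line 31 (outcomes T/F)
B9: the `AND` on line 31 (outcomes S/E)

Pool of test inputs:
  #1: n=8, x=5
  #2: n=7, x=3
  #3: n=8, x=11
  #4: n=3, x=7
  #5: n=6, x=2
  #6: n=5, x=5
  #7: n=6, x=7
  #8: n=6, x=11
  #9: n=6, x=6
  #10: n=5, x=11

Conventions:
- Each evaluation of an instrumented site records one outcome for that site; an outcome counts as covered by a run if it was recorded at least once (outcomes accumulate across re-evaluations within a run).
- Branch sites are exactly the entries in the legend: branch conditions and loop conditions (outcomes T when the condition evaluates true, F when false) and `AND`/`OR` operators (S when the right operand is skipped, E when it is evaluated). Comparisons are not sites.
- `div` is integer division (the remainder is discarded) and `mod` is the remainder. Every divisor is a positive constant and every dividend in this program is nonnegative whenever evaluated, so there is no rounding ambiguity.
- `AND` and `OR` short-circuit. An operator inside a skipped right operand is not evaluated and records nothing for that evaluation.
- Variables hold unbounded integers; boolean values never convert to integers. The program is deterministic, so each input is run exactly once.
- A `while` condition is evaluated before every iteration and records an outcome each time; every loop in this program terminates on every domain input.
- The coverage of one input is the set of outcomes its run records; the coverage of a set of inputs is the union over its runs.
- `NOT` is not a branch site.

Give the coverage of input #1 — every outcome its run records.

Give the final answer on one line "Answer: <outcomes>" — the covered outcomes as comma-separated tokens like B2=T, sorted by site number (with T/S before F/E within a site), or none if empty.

Running input #1 (n=8, x=5), event by event:
  B1->T, B2->F, B3->F, B4->F, B6->T, B6->T, B6->F, B7->T
deduplicating events, the covered set is: B1=T, B2=F, B3=F, B4=F, B6=T, B6=F, B7=T

Answer: B1=T, B2=F, B3=F, B4=F, B6=T, B6=F, B7=T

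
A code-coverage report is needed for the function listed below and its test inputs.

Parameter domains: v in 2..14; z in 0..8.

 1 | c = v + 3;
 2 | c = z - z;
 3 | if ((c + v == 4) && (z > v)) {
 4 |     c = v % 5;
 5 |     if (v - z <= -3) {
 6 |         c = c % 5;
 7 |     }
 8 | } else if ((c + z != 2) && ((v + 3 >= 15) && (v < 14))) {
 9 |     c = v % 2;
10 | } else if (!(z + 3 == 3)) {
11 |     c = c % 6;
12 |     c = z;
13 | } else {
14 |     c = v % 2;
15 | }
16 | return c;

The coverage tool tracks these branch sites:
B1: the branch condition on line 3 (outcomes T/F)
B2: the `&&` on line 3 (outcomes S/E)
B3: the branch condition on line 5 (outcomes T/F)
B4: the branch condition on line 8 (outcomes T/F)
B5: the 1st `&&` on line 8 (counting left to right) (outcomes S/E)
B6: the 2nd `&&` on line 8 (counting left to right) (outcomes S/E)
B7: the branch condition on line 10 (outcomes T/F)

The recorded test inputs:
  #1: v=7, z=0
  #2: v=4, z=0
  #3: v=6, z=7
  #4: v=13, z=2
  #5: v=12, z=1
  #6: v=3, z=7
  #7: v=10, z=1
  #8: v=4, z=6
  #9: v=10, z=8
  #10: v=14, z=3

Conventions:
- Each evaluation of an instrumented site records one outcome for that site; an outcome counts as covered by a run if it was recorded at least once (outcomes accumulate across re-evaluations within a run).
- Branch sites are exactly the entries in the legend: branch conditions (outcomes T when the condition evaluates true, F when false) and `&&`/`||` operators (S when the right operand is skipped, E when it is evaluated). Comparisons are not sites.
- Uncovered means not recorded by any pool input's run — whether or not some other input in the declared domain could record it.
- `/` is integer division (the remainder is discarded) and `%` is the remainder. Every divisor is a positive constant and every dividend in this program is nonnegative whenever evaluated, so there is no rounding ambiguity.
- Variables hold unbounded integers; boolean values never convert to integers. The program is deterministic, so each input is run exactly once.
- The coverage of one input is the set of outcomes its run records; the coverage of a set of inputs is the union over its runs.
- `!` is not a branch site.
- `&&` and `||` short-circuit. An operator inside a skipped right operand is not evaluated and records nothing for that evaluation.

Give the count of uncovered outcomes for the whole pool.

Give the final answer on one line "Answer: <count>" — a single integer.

test 1 (v=7, z=0) hits B1=F, B2=S, B4=F, B5=E, B6=S, B7=F
test 2 (v=4, z=0) hits B1=F, B2=E, B4=F, B5=E, B6=S, B7=F
test 3 (v=6, z=7) hits B1=F, B2=S, B4=F, B5=E, B6=S, B7=T
test 4 (v=13, z=2) hits B1=F, B2=S, B4=F, B5=S, B7=T
test 5 (v=12, z=1) hits B1=F, B2=S, B4=T, B5=E, B6=E
test 6 (v=3, z=7) hits B1=F, B2=S, B4=F, B5=E, B6=S, B7=T
test 7 (v=10, z=1) hits B1=F, B2=S, B4=F, B5=E, B6=S, B7=T
test 8 (v=4, z=6) hits B1=T, B2=E, B3=F
test 9 (v=10, z=8) hits B1=F, B2=S, B4=F, B5=E, B6=S, B7=T
test 10 (v=14, z=3) hits B1=F, B2=S, B4=F, B5=E, B6=E, B7=T
union over the pool: B1=T, B1=F, B2=S, B2=E, B3=F, B4=T, B4=F, B5=S, B5=E, B6=S, B6=E, B7=T, B7=F
uncovered (1 of 14): B3=T

Answer: 1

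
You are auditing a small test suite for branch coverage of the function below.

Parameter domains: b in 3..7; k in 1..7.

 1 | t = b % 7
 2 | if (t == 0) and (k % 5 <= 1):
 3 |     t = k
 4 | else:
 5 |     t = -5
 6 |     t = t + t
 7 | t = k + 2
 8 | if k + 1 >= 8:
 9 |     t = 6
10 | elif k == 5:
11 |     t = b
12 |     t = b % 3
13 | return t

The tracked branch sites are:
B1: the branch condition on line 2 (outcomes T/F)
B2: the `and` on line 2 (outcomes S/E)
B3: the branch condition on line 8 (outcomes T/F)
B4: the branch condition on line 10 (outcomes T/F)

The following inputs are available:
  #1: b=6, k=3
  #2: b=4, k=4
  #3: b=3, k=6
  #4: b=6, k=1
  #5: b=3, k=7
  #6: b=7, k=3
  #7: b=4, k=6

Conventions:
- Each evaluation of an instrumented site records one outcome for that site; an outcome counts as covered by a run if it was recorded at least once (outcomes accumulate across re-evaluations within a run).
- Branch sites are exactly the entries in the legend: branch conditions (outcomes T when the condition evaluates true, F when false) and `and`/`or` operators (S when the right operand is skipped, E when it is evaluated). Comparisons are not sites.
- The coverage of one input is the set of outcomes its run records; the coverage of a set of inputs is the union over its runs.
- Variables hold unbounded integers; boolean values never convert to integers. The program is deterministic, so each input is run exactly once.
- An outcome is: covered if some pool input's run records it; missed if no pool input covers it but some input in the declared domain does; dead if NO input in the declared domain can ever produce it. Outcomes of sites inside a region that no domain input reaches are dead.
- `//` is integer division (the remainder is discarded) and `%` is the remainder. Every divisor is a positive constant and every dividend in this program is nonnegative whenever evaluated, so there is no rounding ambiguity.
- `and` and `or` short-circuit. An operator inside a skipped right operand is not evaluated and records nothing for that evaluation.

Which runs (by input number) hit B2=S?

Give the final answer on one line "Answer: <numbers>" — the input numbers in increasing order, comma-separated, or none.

input #1 (b=6, k=3): produces B2=S
input #2 (b=4, k=4): produces B2=S
input #3 (b=3, k=6): produces B2=S
input #4 (b=6, k=1): produces B2=S
input #5 (b=3, k=7): produces B2=S
input #6 (b=7, k=3): does not produce B2=S
input #7 (b=4, k=6): produces B2=S

Answer: 1, 2, 3, 4, 5, 7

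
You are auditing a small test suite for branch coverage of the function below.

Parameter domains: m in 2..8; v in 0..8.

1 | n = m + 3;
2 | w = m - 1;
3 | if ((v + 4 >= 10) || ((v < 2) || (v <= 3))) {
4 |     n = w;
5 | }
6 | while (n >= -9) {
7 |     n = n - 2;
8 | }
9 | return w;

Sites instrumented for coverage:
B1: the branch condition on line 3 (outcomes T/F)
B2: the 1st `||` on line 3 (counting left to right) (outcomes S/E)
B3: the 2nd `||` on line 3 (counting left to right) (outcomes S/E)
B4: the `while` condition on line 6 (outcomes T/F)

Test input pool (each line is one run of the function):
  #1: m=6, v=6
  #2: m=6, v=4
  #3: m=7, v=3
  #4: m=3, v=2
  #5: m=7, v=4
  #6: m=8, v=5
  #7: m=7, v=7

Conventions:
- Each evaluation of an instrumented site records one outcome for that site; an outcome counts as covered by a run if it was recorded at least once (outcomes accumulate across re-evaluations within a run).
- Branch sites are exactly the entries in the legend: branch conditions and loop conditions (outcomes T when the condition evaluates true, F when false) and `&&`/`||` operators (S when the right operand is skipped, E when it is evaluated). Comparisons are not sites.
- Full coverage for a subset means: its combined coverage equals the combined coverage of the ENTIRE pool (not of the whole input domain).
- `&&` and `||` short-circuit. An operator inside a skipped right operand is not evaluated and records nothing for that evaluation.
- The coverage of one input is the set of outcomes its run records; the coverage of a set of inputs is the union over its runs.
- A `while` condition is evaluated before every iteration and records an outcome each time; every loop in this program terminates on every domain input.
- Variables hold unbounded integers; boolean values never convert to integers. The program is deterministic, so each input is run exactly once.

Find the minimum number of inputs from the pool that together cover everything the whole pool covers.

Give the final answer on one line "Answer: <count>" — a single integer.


run #1 (m=6, v=6) runs B2->S, B1->T, B4->T, B4->T, B4->T, B4->T, B4->T, B4->T, B4->T, B4->T, B4->F; records B1=T, B2=S, B4=T, B4=F
run #2 (m=6, v=4) runs B2->E, B3->E, B1->F, B4->T, B4->T, B4->T, B4->T, B4->T, B4->T, B4->T, B4->T, B4->T, B4->T, B4->F; records B1=F, B2=E, B3=E, B4=T, B4=F
run #3 (m=7, v=3) runs B2->E, B3->E, B1->T, B4->T, B4->T, B4->T, B4->T, B4->T, B4->T, B4->T, B4->T, B4->F; records B1=T, B2=E, B3=E, B4=T, B4=F
run #4 (m=3, v=2) runs B2->E, B3->E, B1->T, B4->T, B4->T, B4->T, B4->T, B4->T, B4->T, B4->F; records B1=T, B2=E, B3=E, B4=T, B4=F
run #5 (m=7, v=4) runs B2->E, B3->E, B1->F, B4->T, B4->T, B4->T, B4->T, B4->T, B4->T, B4->T, B4->T, B4->T, B4->T, B4->F; records B1=F, B2=E, B3=E, B4=T, B4=F
run #6 (m=8, v=5) runs B2->E, B3->E, B1->F, B4->T, B4->T, B4->T, B4->T, B4->T, B4->T, B4->T, B4->T, B4->T, B4->T, B4->T, ...; records B1=F, B2=E, B3=E, B4=T, B4=F
run #7 (m=7, v=7) runs B2->S, B1->T, B4->T, B4->T, B4->T, B4->T, B4->T, B4->T, B4->T, B4->T, B4->F; records B1=T, B2=S, B4=T, B4=F
together the pool reaches 7 outcomes: B1=T, B1=F, B2=S, B2=E, B3=E, B4=T, B4=F
checked all size-1 subsets: none covers 7 outcomes (max 5/7)
size 2: inputs {1, 2} cover all 7 outcomes, and no lexicographically smaller subset of this size does
Answer: 2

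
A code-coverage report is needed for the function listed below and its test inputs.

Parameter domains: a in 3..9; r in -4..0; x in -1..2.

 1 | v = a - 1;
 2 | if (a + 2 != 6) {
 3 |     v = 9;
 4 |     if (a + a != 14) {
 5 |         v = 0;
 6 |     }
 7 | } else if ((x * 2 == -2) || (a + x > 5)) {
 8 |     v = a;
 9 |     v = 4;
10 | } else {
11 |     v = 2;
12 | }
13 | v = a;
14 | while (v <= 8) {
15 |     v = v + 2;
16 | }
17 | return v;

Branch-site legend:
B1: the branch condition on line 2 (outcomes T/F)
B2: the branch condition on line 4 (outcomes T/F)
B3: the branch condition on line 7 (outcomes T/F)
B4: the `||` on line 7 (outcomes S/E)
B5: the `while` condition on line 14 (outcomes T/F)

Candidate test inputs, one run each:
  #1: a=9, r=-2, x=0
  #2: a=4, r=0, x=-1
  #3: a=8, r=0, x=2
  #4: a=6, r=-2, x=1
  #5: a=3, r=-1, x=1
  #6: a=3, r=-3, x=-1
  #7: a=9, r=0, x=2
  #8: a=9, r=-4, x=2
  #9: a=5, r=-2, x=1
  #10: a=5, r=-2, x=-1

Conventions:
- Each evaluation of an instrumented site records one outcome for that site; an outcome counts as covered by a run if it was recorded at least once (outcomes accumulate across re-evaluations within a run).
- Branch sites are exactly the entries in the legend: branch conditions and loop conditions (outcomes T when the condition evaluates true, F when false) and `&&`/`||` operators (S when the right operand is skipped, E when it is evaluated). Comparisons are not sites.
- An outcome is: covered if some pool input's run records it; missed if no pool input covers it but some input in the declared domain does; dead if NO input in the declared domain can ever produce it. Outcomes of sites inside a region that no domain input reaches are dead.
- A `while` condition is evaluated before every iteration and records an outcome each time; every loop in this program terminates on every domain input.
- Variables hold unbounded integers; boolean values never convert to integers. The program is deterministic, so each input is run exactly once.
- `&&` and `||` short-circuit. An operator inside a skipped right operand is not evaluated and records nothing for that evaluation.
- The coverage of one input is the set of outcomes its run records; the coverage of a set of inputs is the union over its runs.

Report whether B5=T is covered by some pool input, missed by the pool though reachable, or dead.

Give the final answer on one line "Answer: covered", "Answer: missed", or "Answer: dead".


B5=T is recorded by pool input(s) 2, 3, 4, 5, 6, 9, 10 -> covered
Answer: covered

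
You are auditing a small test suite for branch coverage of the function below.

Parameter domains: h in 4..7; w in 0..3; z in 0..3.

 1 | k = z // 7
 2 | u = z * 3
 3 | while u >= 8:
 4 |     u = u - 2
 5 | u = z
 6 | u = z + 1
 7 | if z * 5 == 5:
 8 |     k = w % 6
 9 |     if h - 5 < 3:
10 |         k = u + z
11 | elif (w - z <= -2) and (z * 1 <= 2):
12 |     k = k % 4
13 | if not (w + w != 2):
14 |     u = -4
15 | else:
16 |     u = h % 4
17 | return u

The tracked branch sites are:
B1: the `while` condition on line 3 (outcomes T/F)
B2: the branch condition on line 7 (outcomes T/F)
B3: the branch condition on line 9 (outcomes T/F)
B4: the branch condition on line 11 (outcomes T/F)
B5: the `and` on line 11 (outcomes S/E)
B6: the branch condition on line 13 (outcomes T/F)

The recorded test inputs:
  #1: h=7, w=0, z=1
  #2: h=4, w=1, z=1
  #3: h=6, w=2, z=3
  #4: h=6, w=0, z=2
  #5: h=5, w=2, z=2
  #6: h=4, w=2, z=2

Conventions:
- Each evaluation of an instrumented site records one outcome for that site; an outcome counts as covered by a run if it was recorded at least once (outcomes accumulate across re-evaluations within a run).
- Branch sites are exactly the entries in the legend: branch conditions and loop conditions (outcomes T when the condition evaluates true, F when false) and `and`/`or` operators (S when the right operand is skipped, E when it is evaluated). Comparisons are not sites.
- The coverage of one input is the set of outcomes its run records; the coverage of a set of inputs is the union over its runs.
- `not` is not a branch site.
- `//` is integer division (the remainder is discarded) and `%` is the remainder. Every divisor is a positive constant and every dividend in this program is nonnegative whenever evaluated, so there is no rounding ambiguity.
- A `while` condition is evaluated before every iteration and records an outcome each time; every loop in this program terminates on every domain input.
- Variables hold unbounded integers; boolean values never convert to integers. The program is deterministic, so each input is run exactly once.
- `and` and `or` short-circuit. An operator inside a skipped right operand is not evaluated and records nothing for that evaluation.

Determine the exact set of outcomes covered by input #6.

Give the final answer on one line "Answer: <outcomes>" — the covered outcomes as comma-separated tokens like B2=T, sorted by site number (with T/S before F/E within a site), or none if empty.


Running input #6 (h=4, w=2, z=2), event by event:
  B1->F, B2->F, B5->S, B4->F, B6->F
distinct outcomes covered: B1=F, B2=F, B4=F, B5=S, B6=F
Answer: B1=F, B2=F, B4=F, B5=S, B6=F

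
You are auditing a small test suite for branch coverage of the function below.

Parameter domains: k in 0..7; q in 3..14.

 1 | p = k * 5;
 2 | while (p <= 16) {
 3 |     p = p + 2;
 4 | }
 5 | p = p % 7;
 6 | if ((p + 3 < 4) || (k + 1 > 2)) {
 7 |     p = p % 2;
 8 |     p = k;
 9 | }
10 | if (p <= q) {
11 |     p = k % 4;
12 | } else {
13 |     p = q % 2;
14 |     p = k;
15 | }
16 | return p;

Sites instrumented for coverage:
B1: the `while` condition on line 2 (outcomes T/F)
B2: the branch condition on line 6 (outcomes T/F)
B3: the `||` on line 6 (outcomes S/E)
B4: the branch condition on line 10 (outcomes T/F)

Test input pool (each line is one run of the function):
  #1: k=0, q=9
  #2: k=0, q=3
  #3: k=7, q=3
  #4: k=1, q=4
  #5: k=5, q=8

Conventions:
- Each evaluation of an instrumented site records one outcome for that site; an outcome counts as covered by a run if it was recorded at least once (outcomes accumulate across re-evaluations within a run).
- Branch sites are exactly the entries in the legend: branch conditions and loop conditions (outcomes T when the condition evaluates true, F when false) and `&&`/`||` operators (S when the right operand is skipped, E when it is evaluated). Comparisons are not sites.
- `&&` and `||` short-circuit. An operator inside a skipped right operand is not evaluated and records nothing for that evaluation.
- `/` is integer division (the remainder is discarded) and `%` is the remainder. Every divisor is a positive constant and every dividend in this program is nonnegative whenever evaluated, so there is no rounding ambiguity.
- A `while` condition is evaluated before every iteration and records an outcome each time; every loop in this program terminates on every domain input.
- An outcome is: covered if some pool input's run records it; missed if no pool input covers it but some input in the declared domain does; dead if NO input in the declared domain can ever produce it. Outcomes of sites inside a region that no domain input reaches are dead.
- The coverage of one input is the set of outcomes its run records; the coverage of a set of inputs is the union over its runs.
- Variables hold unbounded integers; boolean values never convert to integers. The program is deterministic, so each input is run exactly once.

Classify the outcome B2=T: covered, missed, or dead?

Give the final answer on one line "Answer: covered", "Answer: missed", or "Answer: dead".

B2=T is recorded by pool input(s) 3, 5 -> covered

Answer: covered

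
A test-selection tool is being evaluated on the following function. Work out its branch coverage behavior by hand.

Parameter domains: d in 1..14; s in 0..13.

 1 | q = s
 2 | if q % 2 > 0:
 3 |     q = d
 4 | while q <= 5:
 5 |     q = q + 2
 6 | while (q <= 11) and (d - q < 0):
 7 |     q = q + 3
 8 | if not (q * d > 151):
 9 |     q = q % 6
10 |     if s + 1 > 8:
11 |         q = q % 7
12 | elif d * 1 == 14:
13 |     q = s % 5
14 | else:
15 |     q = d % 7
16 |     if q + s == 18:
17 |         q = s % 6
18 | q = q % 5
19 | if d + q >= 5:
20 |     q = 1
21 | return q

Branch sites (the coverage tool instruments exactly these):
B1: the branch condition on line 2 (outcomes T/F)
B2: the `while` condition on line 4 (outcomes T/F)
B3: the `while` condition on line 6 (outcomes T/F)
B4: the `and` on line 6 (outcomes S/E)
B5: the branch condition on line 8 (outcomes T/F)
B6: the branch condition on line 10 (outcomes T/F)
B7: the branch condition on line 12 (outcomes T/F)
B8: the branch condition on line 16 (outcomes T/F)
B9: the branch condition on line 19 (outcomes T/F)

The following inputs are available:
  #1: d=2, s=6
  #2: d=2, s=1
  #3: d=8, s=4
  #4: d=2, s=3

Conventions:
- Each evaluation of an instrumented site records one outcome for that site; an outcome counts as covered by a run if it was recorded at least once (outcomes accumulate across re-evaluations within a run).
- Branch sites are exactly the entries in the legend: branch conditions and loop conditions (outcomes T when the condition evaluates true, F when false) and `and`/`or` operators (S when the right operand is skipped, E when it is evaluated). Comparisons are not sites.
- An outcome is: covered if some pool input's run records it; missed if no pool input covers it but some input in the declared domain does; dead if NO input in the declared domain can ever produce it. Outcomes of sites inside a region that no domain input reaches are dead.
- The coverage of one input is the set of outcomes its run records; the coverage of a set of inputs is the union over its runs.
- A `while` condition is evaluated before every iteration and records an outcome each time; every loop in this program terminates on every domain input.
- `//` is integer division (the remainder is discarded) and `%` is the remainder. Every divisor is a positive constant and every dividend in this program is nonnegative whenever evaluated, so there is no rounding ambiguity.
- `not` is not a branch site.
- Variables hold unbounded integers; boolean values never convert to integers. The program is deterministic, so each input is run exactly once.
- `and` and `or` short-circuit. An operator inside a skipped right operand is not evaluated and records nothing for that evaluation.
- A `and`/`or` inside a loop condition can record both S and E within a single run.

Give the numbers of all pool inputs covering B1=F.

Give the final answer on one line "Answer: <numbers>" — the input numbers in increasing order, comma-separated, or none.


input #1 (d=2, s=6): produces B1=F
input #2 (d=2, s=1): does not produce B1=F
input #3 (d=8, s=4): produces B1=F
input #4 (d=2, s=3): does not produce B1=F
Answer: 1, 3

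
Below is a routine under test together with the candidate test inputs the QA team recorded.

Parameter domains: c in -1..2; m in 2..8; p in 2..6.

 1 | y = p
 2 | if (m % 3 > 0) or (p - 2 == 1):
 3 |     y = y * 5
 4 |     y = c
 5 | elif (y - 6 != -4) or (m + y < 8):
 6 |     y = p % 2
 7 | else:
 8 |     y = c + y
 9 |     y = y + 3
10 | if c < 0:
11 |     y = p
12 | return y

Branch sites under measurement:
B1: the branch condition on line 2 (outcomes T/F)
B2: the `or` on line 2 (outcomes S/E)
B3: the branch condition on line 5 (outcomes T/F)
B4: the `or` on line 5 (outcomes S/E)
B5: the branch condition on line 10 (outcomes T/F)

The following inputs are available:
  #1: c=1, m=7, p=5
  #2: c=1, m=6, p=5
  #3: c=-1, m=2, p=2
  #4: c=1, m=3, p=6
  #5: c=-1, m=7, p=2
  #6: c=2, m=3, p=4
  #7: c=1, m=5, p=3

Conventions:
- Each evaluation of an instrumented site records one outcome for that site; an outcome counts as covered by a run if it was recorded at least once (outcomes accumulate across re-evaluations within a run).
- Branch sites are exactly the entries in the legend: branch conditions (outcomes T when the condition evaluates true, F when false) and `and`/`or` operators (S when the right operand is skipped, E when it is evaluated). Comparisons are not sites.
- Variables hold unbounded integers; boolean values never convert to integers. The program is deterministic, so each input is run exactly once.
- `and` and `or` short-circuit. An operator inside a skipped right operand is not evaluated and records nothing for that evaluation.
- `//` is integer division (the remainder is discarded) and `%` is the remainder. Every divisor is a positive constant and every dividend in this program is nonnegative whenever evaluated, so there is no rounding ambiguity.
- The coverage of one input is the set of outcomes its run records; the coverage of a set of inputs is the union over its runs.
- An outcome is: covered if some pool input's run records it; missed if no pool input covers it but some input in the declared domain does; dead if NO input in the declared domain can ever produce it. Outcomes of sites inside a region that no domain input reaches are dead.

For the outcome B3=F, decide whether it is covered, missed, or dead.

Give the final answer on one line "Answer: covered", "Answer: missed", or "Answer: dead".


no pool input records B3=F
but domain input (c=-1, m=6, p=2) does record it -> reachable, so missed
Answer: missed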